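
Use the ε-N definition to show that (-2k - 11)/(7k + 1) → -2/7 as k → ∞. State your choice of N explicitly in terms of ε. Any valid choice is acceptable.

N = (75/49)/ε

Let ε > 0 be given. For k ≥ 1, |(-2k - 11)/(7k + 1) + 2/7| = |-75|/(7(7k + 1)) = 75/(7(7k + 1)).
Since 7k + 1 ≥ 7k for k ≥ 1, this is ≤ 75/(7·7k) = (75/49)/k.
So |(-2k - 11)/(7k + 1) + 2/7| < ε whenever k > (75/49)/ε.
Take N = (75/49)/ε. If k > N then |(-2k - 11)/(7k + 1) + 2/7| ≤ (75/49)/k < ε.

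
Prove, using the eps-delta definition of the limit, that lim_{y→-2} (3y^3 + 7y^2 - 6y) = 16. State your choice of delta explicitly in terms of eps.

delta = min(1, eps/38)

Let eps > 0 be given. We want delta > 0 such that 0 < |y + 2| < delta implies |(3y^3 + 7y^2 - 6y) − 16| < eps.
(3y^3 + 7y^2 - 6y) − 16 = 3y^3 + 7y^2 - 6y - 16 = (y + 2)(3y^2 + y - 8).
So |(3y^3 + 7y^2 - 6y) − 16| = |y + 2|·|3y^2 + y - 8|.
Require delta ≤ 1. Then |y + 2| < 1 gives |y| < 3, and by the triangle inequality |3y^2 + y - 8| ≤ 3·3^2 + 3 + 8 = 38.
Hence |(3y^3 + 7y^2 - 6y) − 16| ≤ 38|y + 2| < eps provided |y + 2| < eps/38.
Take delta = min(1, eps/38). Then 0 < |y + 2| < delta gives both |y + 2| < 1 and |y + 2| < eps/38, so |(3y^3 + 7y^2 - 6y) − 16| < eps.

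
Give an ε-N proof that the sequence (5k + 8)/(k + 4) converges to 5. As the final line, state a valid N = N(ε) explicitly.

N = 12/ε

Suppose ε > 0. For k ≥ 1, |(5k + 8)/(k + 4) − 5| = |-12|/((k + 4)) = 12/((k + 4)).
Since k + 4 ≥ k for k ≥ 1, this is ≤ 12/(k) = 12/k.
So |(5k + 8)/(k + 4) − 5| < ε whenever k > 12/ε.
Take N = 12/ε. If k > N then |(5k + 8)/(k + 4) − 5| ≤ 12/k < ε.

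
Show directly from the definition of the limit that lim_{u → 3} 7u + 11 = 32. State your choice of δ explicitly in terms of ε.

δ = ε/7

Suppose ε > 0. We need δ > 0 so that 0 < |u − 3| < δ implies |(7u + 11) − 32| < ε.
|(7u + 11) − 32| = |7u - 21| = 7|u − 3|.
So 7|u − 3| < ε exactly when |u − 3| < ε/7.
Take δ = ε/7. If 0 < |u − 3| < δ then |(7u + 11) − 32| = 7|u − 3| < 7·(ε/7) = ε.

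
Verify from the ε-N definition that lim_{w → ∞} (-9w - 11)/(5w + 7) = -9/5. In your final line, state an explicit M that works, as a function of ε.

Fix ε > 0. We seek M > 0 such that w > M implies |(-9w - 11)/(5w + 7) + 9/5| < ε.
(-9w - 11)/(5w + 7) + 9/5 = (5(-9w - 11) − (-9)(5w + 7)) / (5(5w + 7)) = 8/(5(5w + 7)).
For w > 0 we have 5w + 7 > 5w, so |(-9w - 11)/(5w + 7) + 9/5| = 8/(5(5w + 7)) < 8/(5·5w) = (8/25)/w.
Thus |(-9w - 11)/(5w + 7) + 9/5| < ε whenever w > (8/25)/ε.
Take M = (8/25)/ε. If w > M then |(-9w - 11)/(5w + 7) + 9/5| < (8/25)/w < ε.

M = (8/25)/ε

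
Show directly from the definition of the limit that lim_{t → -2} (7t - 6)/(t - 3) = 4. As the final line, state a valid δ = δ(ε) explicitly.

Let ε > 0. We want δ > 0 with 0 < |t + 2| < δ ⇒ |(7t - 6)/(t - 3) − 4| < ε.
Combining over a common denominator, (7t - 6)/(t - 3) − 4 = [(7t - 6)·(-5) − (-20)·(t - 3)] / [(-5)·(t - 3)] = -15(t + 2) / ((-5)(t - 3)).
So |(7t - 6)/(t - 3) − 4| = 15|t + 2| / (5·|t − 3|).
Restrict δ ≤ 5/2. Then |t + 2| < 5/2 gives |t − 3| = |(t + 2) + (-5)| ≥ 5 − 5/2 = 5/2.
Hence |(7t - 6)/(t - 3) − 4| < 15|t + 2|/(5·(5/2)) = (6/5)|t + 2|, which is < ε once |t + 2| < (5/6)ε.
Take δ = min(5/2, (5/6)ε). Then 0 < |t + 2| < δ forces both bounds, so |(7t - 6)/(t - 3) − 4| < ε.

δ = min(5/2, (5/6)ε)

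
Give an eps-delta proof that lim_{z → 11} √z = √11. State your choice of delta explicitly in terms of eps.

delta = min(11, √11·eps)

Let eps > 0. We want delta > 0 such that 0 < |z − 11| < delta implies |√z − √11| < eps.
Multiplying by the conjugate, |√z − √11| = |z − 11|/(√z + √11).
Restrict delta ≤ 11 so that |z − 11| < 11 forces z > 0, and then √z + √11 > √11.
Hence |√z − √11| < |z − 11|/√11, which is < eps once |z − 11| < √11·eps.
Take delta = min(11, √11·eps). If 0 < |z − 11| < delta then z > 0 and |√z − √11| < |z − 11|/√11 < eps.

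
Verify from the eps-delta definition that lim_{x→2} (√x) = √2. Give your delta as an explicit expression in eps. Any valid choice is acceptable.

delta = min(2, √2·eps)

Let eps > 0 be given. We want delta > 0 such that 0 < |x − 2| < delta implies |√x − √2| < eps.
Multiplying by the conjugate, |√x − √2| = |x − 2|/(√x + √2).
Restrict delta ≤ 2 so that |x − 2| < 2 forces x > 0, and then √x + √2 > √2.
Hence |√x − √2| < |x − 2|/√2, which is < eps once |x − 2| < √2·eps.
Take delta = min(2, √2·eps). If 0 < |x − 2| < delta then x > 0 and |√x − √2| < |x − 2|/√2 < eps.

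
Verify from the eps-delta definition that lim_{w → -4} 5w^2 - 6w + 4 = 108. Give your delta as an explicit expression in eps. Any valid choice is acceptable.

delta = min(1, eps/51)

Suppose eps > 0. We want delta > 0 such that 0 < |w + 4| < delta implies |(5w^2 - 6w + 4) − 108| < eps.
(5w^2 - 6w + 4) − 108 = 5w^2 - 6w - 104 = (w + 4)(5w - 26).
So |(5w^2 - 6w + 4) − 108| = |w + 4|·|5w - 26|.
Require delta ≤ 1. Then |w + 4| < 1 gives |w| < 5, and by the triangle inequality |5w - 26| ≤ 5·5 + 26 = 51.
Hence |(5w^2 - 6w + 4) − 108| ≤ 51|w + 4| < eps provided |w + 4| < eps/51.
Choosing delta = min(1, eps/51) ensures both conditions, hence |(5w^2 - 6w + 4) − 108| < eps.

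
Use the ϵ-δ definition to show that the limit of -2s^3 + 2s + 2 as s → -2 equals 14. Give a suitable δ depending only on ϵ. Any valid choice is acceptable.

δ = min(1, ϵ/36)

Let ϵ > 0. We want δ > 0 such that 0 < |s + 2| < δ implies |(-2s^3 + 2s + 2) − 14| < ϵ.
(-2s^3 + 2s + 2) − 14 = -2s^3 + 2s - 12 = (s + 2)(-2s^2 + 4s - 6).
So |(-2s^3 + 2s + 2) − 14| = |s + 2|·|-2s^2 + 4s - 6|.
Assume first that |s + 2| < 1, so |s| < 3. Then |-2s^2 + 4s - 6| ≤ 2·3^2 + 4·3 + 6 = 36.
Hence |(-2s^3 + 2s + 2) − 14| ≤ 36|s + 2| < ϵ provided |s + 2| < ϵ/36.
Take δ = min(1, ϵ/36). Then 0 < |s + 2| < δ gives both |s + 2| < 1 and |s + 2| < ϵ/36, so |(-2s^3 + 2s + 2) − 14| < ϵ.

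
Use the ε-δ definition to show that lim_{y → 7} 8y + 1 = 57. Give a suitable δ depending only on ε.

Fix ε > 0. We need δ > 0 so that 0 < |y − 7| < δ implies |(8y + 1) − 57| < ε.
|(8y + 1) − 57| = |8y - 56| = 8|y − 7|.
So 8|y − 7| < ε exactly when |y − 7| < ε/8.
Take δ = ε/8. If 0 < |y − 7| < δ then |(8y + 1) − 57| = 8|y − 7| < 8·(ε/8) = ε.

δ = ε/8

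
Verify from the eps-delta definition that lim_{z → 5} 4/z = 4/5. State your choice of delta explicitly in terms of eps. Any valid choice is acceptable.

Suppose eps > 0. We seek delta > 0 such that 0 < |z − 5| < delta implies |4/z − (4/5)| < eps.
|4/z − (4/5)| = 4·|5 − z|/(5·|z|) = 4|z − 5|/(5|z|).
Restrict delta ≤ 5/2. Then |z − 5| < 5/2 gives |z| > 5/2, so 5|z| > 25/2.
Then |4/z − (4/5)| < 4|z − 5|/(25/2), which is < eps when |z − 5| < (25/8)eps.
Take delta = min(5/2, (25/8)eps). Then 0 < |z − 5| < delta gives both |z − 5| < 5/2 and |z − 5| < (25/8)eps, so |4/z − (4/5)| < eps.

delta = min(5/2, (25/8)eps)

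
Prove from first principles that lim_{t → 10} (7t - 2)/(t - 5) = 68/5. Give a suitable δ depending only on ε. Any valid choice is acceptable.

δ = min(5/2, (25/66)ε)

Let ε > 0. We want δ > 0 with 0 < |t − 10| < δ ⇒ |(7t - 2)/(t - 5) − (68/5)| < ε.
Combining over a common denominator, (7t - 2)/(t - 5) − (68/5) = [(7t - 2)·5 − 68·(t - 5)] / [5·(t - 5)] = -33(t − 10) / (5(t - 5)).
So |(7t - 2)/(t - 5) − (68/5)| = 33|t − 10| / (5·|t − 5|).
Require δ ≤ 5/2, so |t − 5| ≥ |5| − |t − 10| > 5 − 5/2 = 5/2.
Hence |(7t - 2)/(t - 5) − (68/5)| < 33|t − 10|/(5·(5/2)) = (66/25)|t − 10|, which is < ε once |t − 10| < (25/66)ε.
Take δ = min(5/2, (25/66)ε). Then 0 < |t − 10| < δ forces both bounds, so |(7t - 2)/(t - 5) − (68/5)| < ε.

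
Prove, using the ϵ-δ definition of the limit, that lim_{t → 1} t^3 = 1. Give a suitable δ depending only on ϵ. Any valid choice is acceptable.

δ = min(2, ϵ/13)

Suppose ϵ > 0. We seek δ > 0 with 0 < |t − 1| < δ ⇒ |t^3 − 1| < ϵ.
Factor: t^3 − 1 = (t − 1)(t^2 + t + 1), so |t^3 − 1| = |t − 1|·|t^2 + t + 1|.
Impose δ ≤ 2 so that |t| < 3; then |t^2 + t + 1| ≤ 13.
Hence |t^3 − 1| ≤ 13|t − 1|, which is < ϵ once |t − 1| < ϵ/13.
Take δ = min(2, ϵ/13). If 0 < |t − 1| < δ then both bounds hold and |t^3 − 1| ≤ 13|t − 1| < 13·(ϵ/13) = ϵ.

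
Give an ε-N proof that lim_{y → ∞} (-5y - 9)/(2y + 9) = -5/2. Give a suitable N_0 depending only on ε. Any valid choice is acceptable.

Let ε > 0. We seek N_0 > 0 such that y > N_0 implies |(-5y - 9)/(2y + 9) + 5/2| < ε.
(-5y - 9)/(2y + 9) + 5/2 = (2(-5y - 9) − (-5)(2y + 9)) / (2(2y + 9)) = 27/(2(2y + 9)).
For y > 0 we have 2y + 9 > 2y, so |(-5y - 9)/(2y + 9) + 5/2| = 27/(2(2y + 9)) < 27/(2·2y) = (27/4)/y.
Thus |(-5y - 9)/(2y + 9) + 5/2| < ε whenever y > (27/4)/ε.
Take N_0 = (27/4)/ε. If y > N_0 then |(-5y - 9)/(2y + 9) + 5/2| < (27/4)/y < ε.

N_0 = (27/4)/ε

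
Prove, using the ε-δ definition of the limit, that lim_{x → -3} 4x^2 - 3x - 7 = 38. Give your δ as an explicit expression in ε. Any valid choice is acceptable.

δ = min(1, ε/31)

Fix ε > 0. We want δ > 0 such that 0 < |x + 3| < δ implies |(4x^2 - 3x - 7) − 38| < ε.
(4x^2 - 3x - 7) − 38 = 4x^2 - 3x - 45 = (x + 3)(4x - 15).
So |(4x^2 - 3x - 7) − 38| = |x + 3|·|4x - 15|.
Assume first that |x + 3| < 1, so |x| < 4. Then |4x - 15| ≤ 4·4 + 15 = 31.
Hence |(4x^2 - 3x - 7) − 38| ≤ 31|x + 3| < ε provided |x + 3| < ε/31.
Take δ = min(1, ε/31). Then 0 < |x + 3| < δ gives both |x + 3| < 1 and |x + 3| < ε/31, so |(4x^2 - 3x - 7) − 38| < ε.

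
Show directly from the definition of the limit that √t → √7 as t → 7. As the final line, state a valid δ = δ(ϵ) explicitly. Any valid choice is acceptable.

δ = min(7, √7·ϵ)

Fix ϵ > 0. We want δ > 0 such that 0 < |t − 7| < δ implies |√t − √7| < ϵ.
Multiplying by the conjugate, |√t − √7| = |t − 7|/(√t + √7).
Restrict δ ≤ 7 so that |t − 7| < 7 forces t > 0, and then √t + √7 > √7.
Hence |√t − √7| < |t − 7|/√7, which is < ϵ once |t − 7| < √7·ϵ.
Take δ = min(7, √7·ϵ). If 0 < |t − 7| < δ then t > 0 and |√t − √7| < |t − 7|/√7 < ϵ.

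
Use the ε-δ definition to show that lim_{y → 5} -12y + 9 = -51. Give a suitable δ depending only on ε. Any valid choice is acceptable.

δ = ε/12

Let ε > 0. We need δ > 0 so that 0 < |y − 5| < δ implies |(-12y + 9) + 51| < ε.
Since (-12y + 9) + 51 = -12(y − 5), we have |(-12y + 9) + 51| = 12|y − 5|.
So 12|y − 5| < ε exactly when |y − 5| < ε/12.
Take δ = ε/12. If 0 < |y − 5| < δ then |(-12y + 9) + 51| = 12|y − 5| < 12·(ε/12) = ε.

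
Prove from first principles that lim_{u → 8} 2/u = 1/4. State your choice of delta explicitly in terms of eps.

Fix eps > 0. We seek delta > 0 such that 0 < |u − 8| < delta implies |2/u − (1/4)| < eps.
|2/u − (1/4)| = 2·|8 − u|/(8·|u|) = 2|u − 8|/(8|u|).
Restrict delta ≤ 4. Then |u − 8| < 4 gives |u| > 4, so 8|u| > 32.
Then |2/u − (1/4)| < 2|u − 8|/32, which is < eps when |u − 8| < 16eps.
Take delta = min(4, 16eps). Then 0 < |u − 8| < delta gives both |u − 8| < 4 and |u − 8| < 16eps, so |2/u − (1/4)| < eps.

delta = min(4, 16eps)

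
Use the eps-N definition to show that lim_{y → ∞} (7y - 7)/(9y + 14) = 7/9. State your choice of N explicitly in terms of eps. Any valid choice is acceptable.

Suppose eps > 0. We seek N > 0 such that y > N implies |(7y - 7)/(9y + 14) − (7/9)| < eps.
(7y - 7)/(9y + 14) − (7/9) = (9(7y - 7) − 7(9y + 14)) / (9(9y + 14)) = -161/(9(9y + 14)).
For y > 0 we have 9y + 14 > 9y, so |(7y - 7)/(9y + 14) − (7/9)| = 161/(9(9y + 14)) < 161/(9·9y) = (161/81)/y.
Thus |(7y - 7)/(9y + 14) − (7/9)| < eps whenever y > (161/81)/eps.
Take N = (161/81)/eps. If y > N then |(7y - 7)/(9y + 14) − (7/9)| < (161/81)/y < eps.

N = (161/81)/eps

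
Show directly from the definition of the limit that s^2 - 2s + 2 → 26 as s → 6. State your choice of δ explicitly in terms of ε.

Fix ε > 0. We want δ > 0 such that 0 < |s − 6| < δ implies |(s^2 - 2s + 2) − 26| < ε.
(s^2 - 2s + 2) − 26 = s^2 - 2s - 24 = (s − 6)(s + 4).
So |(s^2 - 2s + 2) − 26| = |s − 6|·|s + 4|.
Assume first that |s − 6| < 2, so |s| < 8. Then |s + 4| ≤ 8 + 4 = 12.
Hence |(s^2 - 2s + 2) − 26| ≤ 12|s − 6| < ε provided |s − 6| < ε/12.
Choosing δ = min(2, ε/12) ensures both conditions, hence |(s^2 - 2s + 2) − 26| < ε.

δ = min(2, ε/12)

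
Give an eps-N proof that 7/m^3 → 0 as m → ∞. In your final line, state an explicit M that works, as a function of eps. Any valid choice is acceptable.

M = (7/eps)^{1/3}

Let eps > 0. For m ≥ 1, |7/m^3 − 0| = 7/m^3.
7/m^3 < eps ⇔ m^3 > 7/eps ⇔ m > (7/eps)^{1/3}.
Take M = (7/eps)^{1/3}. Then m > M implies 7/m^3 < eps.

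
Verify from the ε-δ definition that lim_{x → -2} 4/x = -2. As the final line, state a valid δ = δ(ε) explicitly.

δ = min(1, (1/2)ε)

Let ε > 0. We seek δ > 0 such that 0 < |x + 2| < δ implies |4/x + 2| < ε.
|4/x + 2| = 4·|-2 − x|/(2·|x|) = 4|x + 2|/(2|x|).
Restrict δ ≤ 1. Then |x + 2| < 1 gives |x| > 1, so 2|x| > 2.
Then |4/x + 2| < 4|x + 2|/2, which is < ε when |x + 2| < (1/2)ε.
Take δ = min(1, (1/2)ε). Then 0 < |x + 2| < δ gives both |x + 2| < 1 and |x + 2| < (1/2)ε, so |4/x + 2| < ε.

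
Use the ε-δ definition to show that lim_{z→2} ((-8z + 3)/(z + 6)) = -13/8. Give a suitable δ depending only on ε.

δ = min(4, (32/51)ε)

Let ε > 0 be given. We want δ > 0 with 0 < |z − 2| < δ ⇒ |(-8z + 3)/(z + 6) + 13/8| < ε.
Combining over a common denominator, (-8z + 3)/(z + 6) + 13/8 = [(-8z + 3)·8 − (-13)·(z + 6)] / [8·(z + 6)] = -51(z − 2) / (8(z + 6)).
So |(-8z + 3)/(z + 6) + 13/8| = 51|z − 2| / (8·|z + 6|).
Require δ ≤ 4, so |z + 6| ≥ |8| − |z − 2| > 8 − 4 = 4.
Hence |(-8z + 3)/(z + 6) + 13/8| < 51|z − 2|/(8·4) = (51/32)|z − 2|, which is < ε once |z − 2| < (32/51)ε.
Take δ = min(4, (32/51)ε). Then 0 < |z − 2| < δ forces both bounds, so |(-8z + 3)/(z + 6) + 13/8| < ε.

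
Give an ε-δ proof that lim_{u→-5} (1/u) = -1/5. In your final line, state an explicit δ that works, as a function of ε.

Fix ε > 0. We seek δ > 0 such that 0 < |u + 5| < δ implies |1/u + 1/5| < ε.
|1/u + 1/5| = |-5 − u|/(5·|u|) = |u + 5|/(5|u|).
Restrict δ ≤ 5/2. Then |u + 5| < 5/2 gives |u| > 5/2, so 5|u| > 25/2.
Then |1/u + 1/5| < |u + 5|/(25/2), which is < ε when |u + 5| < (25/2)ε.
Take δ = min(5/2, (25/2)ε). Then 0 < |u + 5| < δ gives both |u + 5| < 5/2 and |u + 5| < (25/2)ε, so |1/u + 1/5| < ε.

δ = min(5/2, (25/2)ε)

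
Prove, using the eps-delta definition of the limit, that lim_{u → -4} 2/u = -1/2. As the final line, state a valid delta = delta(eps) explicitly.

Fix eps > 0. We seek delta > 0 such that 0 < |u + 4| < delta implies |2/u + 1/2| < eps.
|2/u + 1/2| = 2·|-4 − u|/(4·|u|) = 2|u + 4|/(4|u|).
Restrict delta ≤ 2. Then |u + 4| < 2 gives |u| > 2, so 4|u| > 8.
Then |2/u + 1/2| < 2|u + 4|/8, which is < eps when |u + 4| < 4eps.
Take delta = min(2, 4eps). Then 0 < |u + 4| < delta gives both |u + 4| < 2 and |u + 4| < 4eps, so |2/u + 1/2| < eps.

delta = min(2, 4eps)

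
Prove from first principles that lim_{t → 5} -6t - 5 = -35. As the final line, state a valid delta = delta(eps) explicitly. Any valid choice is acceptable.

Let eps > 0 be given. We need delta > 0 so that 0 < |t − 5| < delta implies |(-6t - 5) + 35| < eps.
Since (-6t - 5) + 35 = -6(t − 5), we have |(-6t - 5) + 35| = 6|t − 5|.
So 6|t − 5| < eps exactly when |t − 5| < eps/6.
Choosing delta = eps/6 gives |(-6t - 5) + 35| = 6|t − 5| < eps whenever |t − 5| < delta.

delta = eps/6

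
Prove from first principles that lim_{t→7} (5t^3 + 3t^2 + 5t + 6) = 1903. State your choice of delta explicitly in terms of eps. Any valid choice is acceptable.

delta = min(2, eps/1018)

Let eps > 0. We want delta > 0 such that 0 < |t − 7| < delta implies |(5t^3 + 3t^2 + 5t + 6) − 1903| < eps.
(5t^3 + 3t^2 + 5t + 6) − 1903 = 5t^3 + 3t^2 + 5t - 1897 = (t − 7)(5t^2 + 38t + 271).
So |(5t^3 + 3t^2 + 5t + 6) − 1903| = |t − 7|·|5t^2 + 38t + 271|.
Assume first that |t − 7| < 2, so |t| < 9. Then |5t^2 + 38t + 271| ≤ 5·9^2 + 38·9 + 271 = 1018.
Hence |(5t^3 + 3t^2 + 5t + 6) − 1903| ≤ 1018|t − 7| < eps provided |t − 7| < eps/1018.
Take delta = min(2, eps/1018). Then 0 < |t − 7| < delta gives both |t − 7| < 2 and |t − 7| < eps/1018, so |(5t^3 + 3t^2 + 5t + 6) − 1903| < eps.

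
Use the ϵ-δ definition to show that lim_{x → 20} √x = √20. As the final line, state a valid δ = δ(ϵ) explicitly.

δ = min(20, √20·ϵ)

Suppose ϵ > 0. We want δ > 0 such that 0 < |x − 20| < δ implies |√x − √20| < ϵ.
Rationalise: √x − √20 = (x − 20)/(√x + √20), so |√x − √20| = |x − 20|/(√x + √20).
Restrict δ ≤ 20 so that |x − 20| < 20 forces x > 0, and then √x + √20 > √20.
Hence |√x − √20| < |x − 20|/√20, which is < ϵ once |x − 20| < √20·ϵ.
Take δ = min(20, √20·ϵ). If 0 < |x − 20| < δ then x > 0 and |√x − √20| < |x − 20|/√20 < ϵ.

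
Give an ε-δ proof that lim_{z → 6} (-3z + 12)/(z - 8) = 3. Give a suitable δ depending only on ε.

Let ε > 0. We want δ > 0 with 0 < |z − 6| < δ ⇒ |(-3z + 12)/(z - 8) − 3| < ε.
Combining over a common denominator, (-3z + 12)/(z - 8) − 3 = [(-3z + 12)·(-2) − (-6)·(z - 8)] / [(-2)·(z - 8)] = 12(z − 6) / ((-2)(z - 8)).
So |(-3z + 12)/(z - 8) − 3| = 12|z − 6| / (2·|z − 8|).
Require δ ≤ 1, so |z − 8| ≥ |-2| − |z − 6| > 2 − 1 = 1.
Hence |(-3z + 12)/(z - 8) − 3| < 12|z − 6|/(2·1) = 6|z − 6|, which is < ε once |z − 6| < (1/6)ε.
Take δ = min(1, (1/6)ε). Then 0 < |z − 6| < δ forces both bounds, so |(-3z + 12)/(z - 8) − 3| < ε.

δ = min(1, (1/6)ε)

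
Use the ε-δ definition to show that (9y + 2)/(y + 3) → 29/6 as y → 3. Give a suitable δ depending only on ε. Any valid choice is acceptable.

δ = min(3, (18/25)ε)

Suppose ε > 0. We want δ > 0 with 0 < |y − 3| < δ ⇒ |(9y + 2)/(y + 3) − (29/6)| < ε.
Combining over a common denominator, (9y + 2)/(y + 3) − (29/6) = [(9y + 2)·6 − 29·(y + 3)] / [6·(y + 3)] = 25(y − 3) / (6(y + 3)).
So |(9y + 2)/(y + 3) − (29/6)| = 25|y − 3| / (6·|y + 3|).
Require δ ≤ 3, so |y + 3| ≥ |6| − |y − 3| > 6 − 3 = 3.
Hence |(9y + 2)/(y + 3) − (29/6)| < 25|y − 3|/(6·3) = (25/18)|y − 3|, which is < ε once |y − 3| < (18/25)ε.
Take δ = min(3, (18/25)ε). Then 0 < |y − 3| < δ forces both bounds, so |(9y + 2)/(y + 3) − (29/6)| < ε.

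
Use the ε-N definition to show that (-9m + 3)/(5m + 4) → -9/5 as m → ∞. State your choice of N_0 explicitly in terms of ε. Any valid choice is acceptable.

Let ε > 0. For m ≥ 1, |(-9m + 3)/(5m + 4) + 9/5| = |51|/(5(5m + 4)) = 51/(5(5m + 4)).
Since 5m + 4 ≥ 5m for m ≥ 1, this is ≤ 51/(5·5m) = (51/25)/m.
So |(-9m + 3)/(5m + 4) + 9/5| < ε whenever m > (51/25)/ε.
Take N_0 = (51/25)/ε. If m > N_0 then |(-9m + 3)/(5m + 4) + 9/5| ≤ (51/25)/m < ε.

N_0 = (51/25)/ε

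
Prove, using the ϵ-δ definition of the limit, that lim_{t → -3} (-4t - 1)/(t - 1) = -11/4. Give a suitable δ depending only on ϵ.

δ = min(2, (8/5)ϵ)

Fix ϵ > 0. We want δ > 0 with 0 < |t + 3| < δ ⇒ |(-4t - 1)/(t - 1) + 11/4| < ϵ.
Combining over a common denominator, (-4t - 1)/(t - 1) + 11/4 = [(-4t - 1)·(-4) − 11·(t - 1)] / [(-4)·(t - 1)] = 5(t + 3) / ((-4)(t - 1)).
So |(-4t - 1)/(t - 1) + 11/4| = 5|t + 3| / (4·|t − 1|).
Restrict δ ≤ 2. Then |t + 3| < 2 gives |t − 1| = |(t + 3) + (-4)| ≥ 4 − 2 = 2.
Hence |(-4t - 1)/(t - 1) + 11/4| < 5|t + 3|/(4·2) = (5/8)|t + 3|, which is < ϵ once |t + 3| < (8/5)ϵ.
Take δ = min(2, (8/5)ϵ). Then 0 < |t + 3| < δ forces both bounds, so |(-4t - 1)/(t - 1) + 11/4| < ϵ.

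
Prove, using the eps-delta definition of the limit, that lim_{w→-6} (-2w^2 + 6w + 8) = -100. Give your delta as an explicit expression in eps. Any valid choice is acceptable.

delta = min(1, eps/32)

Let eps > 0 be given. We want delta > 0 such that 0 < |w + 6| < delta implies |(-2w^2 + 6w + 8) + 100| < eps.
(-2w^2 + 6w + 8) + 100 = -2w^2 + 6w + 108 = (w + 6)(-2w + 18).
So |(-2w^2 + 6w + 8) + 100| = |w + 6|·|-2w + 18|.
Assume first that |w + 6| < 1, so |w| < 7. Then |-2w + 18| ≤ 2·7 + 18 = 32.
Hence |(-2w^2 + 6w + 8) + 100| ≤ 32|w + 6| < eps provided |w + 6| < eps/32.
Choosing delta = min(1, eps/32) ensures both conditions, hence |(-2w^2 + 6w + 8) + 100| < eps.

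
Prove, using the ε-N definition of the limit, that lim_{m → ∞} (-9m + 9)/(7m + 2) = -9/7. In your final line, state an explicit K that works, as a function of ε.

Fix ε > 0. For m ≥ 1, |(-9m + 9)/(7m + 2) + 9/7| = |81|/(7(7m + 2)) = 81/(7(7m + 2)).
Since 7m + 2 ≥ 7m for m ≥ 1, this is ≤ 81/(7·7m) = (81/49)/m.
So |(-9m + 9)/(7m + 2) + 9/7| < ε whenever m > (81/49)/ε.
Take K = (81/49)/ε. If m > K then |(-9m + 9)/(7m + 2) + 9/7| ≤ (81/49)/m < ε.

K = (81/49)/ε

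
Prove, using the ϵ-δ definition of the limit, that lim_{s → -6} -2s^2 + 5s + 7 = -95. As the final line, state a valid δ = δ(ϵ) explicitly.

Suppose ϵ > 0. We want δ > 0 such that 0 < |s + 6| < δ implies |(-2s^2 + 5s + 7) + 95| < ϵ.
(-2s^2 + 5s + 7) + 95 = -2s^2 + 5s + 102 = (s + 6)(-2s + 17).
So |(-2s^2 + 5s + 7) + 95| = |s + 6|·|-2s + 17|.
Require δ ≤ 1. Then |s + 6| < 1 gives |s| < 7, and by the triangle inequality |-2s + 17| ≤ 2·7 + 17 = 31.
Hence |(-2s^2 + 5s + 7) + 95| ≤ 31|s + 6| < ϵ provided |s + 6| < ϵ/31.
Choosing δ = min(1, ϵ/31) ensures both conditions, hence |(-2s^2 + 5s + 7) + 95| < ϵ.

δ = min(1, ϵ/31)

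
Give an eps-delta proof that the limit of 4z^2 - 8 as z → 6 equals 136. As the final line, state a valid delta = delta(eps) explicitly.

Let eps > 0. We want delta > 0 such that 0 < |z − 6| < delta implies |(4z^2 - 8) − 136| < eps.
(4z^2 - 8) − 136 = 4z^2 - 144 = (z − 6)(4z + 24).
So |(4z^2 - 8) − 136| = |z − 6|·|4z + 24|.
Require delta ≤ 1. Then |z − 6| < 1 gives |z| < 7, and by the triangle inequality |4z + 24| ≤ 4·7 + 24 = 52.
Hence |(4z^2 - 8) − 136| ≤ 52|z − 6| < eps provided |z − 6| < eps/52.
Take delta = min(1, eps/52). Then 0 < |z − 6| < delta gives both |z − 6| < 1 and |z − 6| < eps/52, so |(4z^2 - 8) − 136| < eps.

delta = min(1, eps/52)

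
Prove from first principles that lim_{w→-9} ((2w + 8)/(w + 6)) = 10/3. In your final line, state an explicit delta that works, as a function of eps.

Fix eps > 0. We want delta > 0 with 0 < |w + 9| < delta ⇒ |(2w + 8)/(w + 6) − (10/3)| < eps.
Combining over a common denominator, (2w + 8)/(w + 6) − (10/3) = [(2w + 8)·(-3) − (-10)·(w + 6)] / [(-3)·(w + 6)] = 4(w + 9) / ((-3)(w + 6)).
So |(2w + 8)/(w + 6) − (10/3)| = 4|w + 9| / (3·|w + 6|).
Require delta ≤ 3/2, so |w + 6| ≥ |-3| − |w + 9| > 3 − 3/2 = 3/2.
Hence |(2w + 8)/(w + 6) − (10/3)| < 4|w + 9|/(3·(3/2)) = (8/9)|w + 9|, which is < eps once |w + 9| < (9/8)eps.
Take delta = min(3/2, (9/8)eps). Then 0 < |w + 9| < delta forces both bounds, so |(2w + 8)/(w + 6) − (10/3)| < eps.

delta = min(3/2, (9/8)eps)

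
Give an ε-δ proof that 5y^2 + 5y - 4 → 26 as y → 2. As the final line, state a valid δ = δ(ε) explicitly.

Let ε > 0. We want δ > 0 such that 0 < |y − 2| < δ implies |(5y^2 + 5y - 4) − 26| < ε.
(5y^2 + 5y - 4) − 26 = 5y^2 + 5y - 30 = (y − 2)(5y + 15).
So |(5y^2 + 5y - 4) − 26| = |y − 2|·|5y + 15|.
Require δ ≤ 1. Then |y − 2| < 1 gives |y| < 3, and by the triangle inequality |5y + 15| ≤ 5·3 + 15 = 30.
Hence |(5y^2 + 5y - 4) − 26| ≤ 30|y − 2| < ε provided |y − 2| < ε/30.
Choosing δ = min(1, ε/30) ensures both conditions, hence |(5y^2 + 5y - 4) − 26| < ε.

δ = min(1, ε/30)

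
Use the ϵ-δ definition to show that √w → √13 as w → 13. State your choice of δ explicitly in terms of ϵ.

δ = min(13, √13·ϵ)

Let ϵ > 0. We want δ > 0 such that 0 < |w − 13| < δ implies |√w − √13| < ϵ.
Rationalise: √w − √13 = (w − 13)/(√w + √13), so |√w − √13| = |w − 13|/(√w + √13).
Restrict δ ≤ 13 so that |w − 13| < 13 forces w > 0, and then √w + √13 > √13.
Hence |√w − √13| < |w − 13|/√13, which is < ϵ once |w − 13| < √13·ϵ.
Take δ = min(13, √13·ϵ). If 0 < |w − 13| < δ then w > 0 and |√w − √13| < |w − 13|/√13 < ϵ.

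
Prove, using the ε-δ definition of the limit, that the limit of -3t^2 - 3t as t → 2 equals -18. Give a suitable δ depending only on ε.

Suppose ε > 0. We want δ > 0 such that 0 < |t − 2| < δ implies |(-3t^2 - 3t) + 18| < ε.
(-3t^2 - 3t) + 18 = -3t^2 - 3t + 18 = (t − 2)(-3t - 9).
So |(-3t^2 - 3t) + 18| = |t − 2|·|-3t - 9|.
Assume first that |t − 2| < 2, so |t| < 4. Then |-3t - 9| ≤ 3·4 + 9 = 21.
Hence |(-3t^2 - 3t) + 18| ≤ 21|t − 2| < ε provided |t − 2| < ε/21.
Choosing δ = min(2, ε/21) ensures both conditions, hence |(-3t^2 - 3t) + 18| < ε.

δ = min(2, ε/21)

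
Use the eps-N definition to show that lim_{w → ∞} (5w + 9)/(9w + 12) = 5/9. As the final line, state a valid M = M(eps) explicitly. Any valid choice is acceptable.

Let eps > 0. We seek M > 0 such that w > M implies |(5w + 9)/(9w + 12) − (5/9)| < eps.
(5w + 9)/(9w + 12) − (5/9) = (9(5w + 9) − 5(9w + 12)) / (9(9w + 12)) = 21/(9(9w + 12)).
For w > 0 we have 9w + 12 > 9w, so |(5w + 9)/(9w + 12) − (5/9)| = 21/(9(9w + 12)) < 21/(9·9w) = (7/27)/w.
Thus |(5w + 9)/(9w + 12) − (5/9)| < eps whenever w > (7/27)/eps.
Take M = (7/27)/eps. If w > M then |(5w + 9)/(9w + 12) − (5/9)| < (7/27)/w < eps.

M = (7/27)/eps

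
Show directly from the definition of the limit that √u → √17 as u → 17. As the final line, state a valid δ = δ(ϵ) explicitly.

Suppose ϵ > 0. We want δ > 0 such that 0 < |u − 17| < δ implies |√u − √17| < ϵ.
Rationalise: √u − √17 = (u − 17)/(√u + √17), so |√u − √17| = |u − 17|/(√u + √17).
Restrict δ ≤ 17 so that |u − 17| < 17 forces u > 0, and then √u + √17 > √17.
Hence |√u − √17| < |u − 17|/√17, which is < ϵ once |u − 17| < √17·ϵ.
Take δ = min(17, √17·ϵ). If 0 < |u − 17| < δ then u > 0 and |√u − √17| < |u − 17|/√17 < ϵ.

δ = min(17, √17·ϵ)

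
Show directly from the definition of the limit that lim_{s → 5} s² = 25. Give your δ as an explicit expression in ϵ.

Let ϵ > 0 be given. We seek δ > 0 with 0 < |s − 5| < δ ⇒ |s² − 25| < ϵ.
Factor: s² − 25 = (s − 5)(s + 5), so |s² − 25| = |s − 5|·|s + 5|.
Impose δ ≤ 2 so that |s| < 7; then |s + 5| ≤ 12.
Hence |s² − 25| ≤ 12|s − 5|, which is < ϵ once |s − 5| < ϵ/12.
Take δ = min(2, ϵ/12). If 0 < |s − 5| < δ then both bounds hold and |s² − 25| ≤ 12|s − 5| < 12·(ϵ/12) = ϵ.

δ = min(2, ϵ/12)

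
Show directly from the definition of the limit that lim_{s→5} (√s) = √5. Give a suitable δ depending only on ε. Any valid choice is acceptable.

δ = min(5, √5·ε)

Let ε > 0. We want δ > 0 such that 0 < |s − 5| < δ implies |√s − √5| < ε.
Multiplying by the conjugate, |√s − √5| = |s − 5|/(√s + √5).
Restrict δ ≤ 5 so that |s − 5| < 5 forces s > 0, and then √s + √5 > √5.
Hence |√s − √5| < |s − 5|/√5, which is < ε once |s − 5| < √5·ε.
Take δ = min(5, √5·ε). If 0 < |s − 5| < δ then s > 0 and |√s − √5| < |s − 5|/√5 < ε.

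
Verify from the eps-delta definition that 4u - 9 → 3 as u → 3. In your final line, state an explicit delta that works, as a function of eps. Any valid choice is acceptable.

delta = eps/4

Suppose eps > 0. We need delta > 0 so that 0 < |u − 3| < delta implies |(4u - 9) − 3| < eps.
Since (4u - 9) − 3 = 4(u − 3), we have |(4u - 9) − 3| = 4|u − 3|.
Thus it suffices that |u − 3| < eps/4.
Take delta = eps/4. If 0 < |u − 3| < delta then |(4u - 9) − 3| = 4|u − 3| < 4·(eps/4) = eps.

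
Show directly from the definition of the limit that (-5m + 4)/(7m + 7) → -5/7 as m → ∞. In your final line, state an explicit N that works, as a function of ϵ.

Let ϵ > 0 be given. For m ≥ 1, |(-5m + 4)/(7m + 7) + 5/7| = |63|/(7(7m + 7)) = 63/(7(7m + 7)).
Since 7m + 7 ≥ 7m for m ≥ 1, this is ≤ 63/(7·7m) = (9/7)/m.
So |(-5m + 4)/(7m + 7) + 5/7| < ϵ whenever m > (9/7)/ϵ.
Take N = (9/7)/ϵ. If m > N then |(-5m + 4)/(7m + 7) + 5/7| ≤ (9/7)/m < ϵ.

N = (9/7)/ϵ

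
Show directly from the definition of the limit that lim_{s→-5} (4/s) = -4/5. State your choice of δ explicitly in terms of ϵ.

δ = min(5/2, (25/8)ϵ)

Fix ϵ > 0. We seek δ > 0 such that 0 < |s + 5| < δ implies |4/s + 4/5| < ϵ.
|4/s + 4/5| = 4·|-5 − s|/(5·|s|) = 4|s + 5|/(5|s|).
Restrict δ ≤ 5/2. Then |s + 5| < 5/2 gives |s| > 5/2, so 5|s| > 25/2.
Then |4/s + 4/5| < 4|s + 5|/(25/2), which is < ϵ when |s + 5| < (25/8)ϵ.
Take δ = min(5/2, (25/8)ϵ). Then 0 < |s + 5| < δ gives both |s + 5| < 5/2 and |s + 5| < (25/8)ϵ, so |4/s + 4/5| < ϵ.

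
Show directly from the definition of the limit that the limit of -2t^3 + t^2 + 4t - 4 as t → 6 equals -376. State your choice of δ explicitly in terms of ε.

δ = min(1, ε/237)

Suppose ε > 0. We want δ > 0 such that 0 < |t − 6| < δ implies |(-2t^3 + t^2 + 4t - 4) + 376| < ε.
(-2t^3 + t^2 + 4t - 4) + 376 = -2t^3 + t^2 + 4t + 372 = (t − 6)(-2t^2 - 11t - 62).
So |(-2t^3 + t^2 + 4t - 4) + 376| = |t − 6|·|-2t^2 - 11t - 62|.
Require δ ≤ 1. Then |t − 6| < 1 gives |t| < 7, and by the triangle inequality |-2t^2 - 11t - 62| ≤ 2·7^2 + 11·7 + 62 = 237.
Hence |(-2t^3 + t^2 + 4t - 4) + 376| ≤ 237|t − 6| < ε provided |t − 6| < ε/237.
Choosing δ = min(1, ε/237) ensures both conditions, hence |(-2t^3 + t^2 + 4t - 4) + 376| < ε.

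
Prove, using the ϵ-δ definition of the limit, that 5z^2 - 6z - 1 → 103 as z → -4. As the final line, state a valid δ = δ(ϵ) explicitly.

δ = min(1, ϵ/51)

Suppose ϵ > 0. We want δ > 0 such that 0 < |z + 4| < δ implies |(5z^2 - 6z - 1) − 103| < ϵ.
(5z^2 - 6z - 1) − 103 = 5z^2 - 6z - 104 = (z + 4)(5z - 26).
So |(5z^2 - 6z - 1) − 103| = |z + 4|·|5z - 26|.
Require δ ≤ 1. Then |z + 4| < 1 gives |z| < 5, and by the triangle inequality |5z - 26| ≤ 5·5 + 26 = 51.
Hence |(5z^2 - 6z - 1) − 103| ≤ 51|z + 4| < ϵ provided |z + 4| < ϵ/51.
Take δ = min(1, ϵ/51). Then 0 < |z + 4| < δ gives both |z + 4| < 1 and |z + 4| < ϵ/51, so |(5z^2 - 6z - 1) − 103| < ϵ.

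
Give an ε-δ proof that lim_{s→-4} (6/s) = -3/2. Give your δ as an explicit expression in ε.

δ = min(2, (4/3)ε)

Fix ε > 0. We seek δ > 0 such that 0 < |s + 4| < δ implies |6/s + 3/2| < ε.
|6/s + 3/2| = 6·|-4 − s|/(4·|s|) = 6|s + 4|/(4|s|).
Restrict δ ≤ 2. Then |s + 4| < 2 gives |s| > 2, so 4|s| > 8.
Then |6/s + 3/2| < 6|s + 4|/8, which is < ε when |s + 4| < (4/3)ε.
Take δ = min(2, (4/3)ε). Then 0 < |s + 4| < δ gives both |s + 4| < 2 and |s + 4| < (4/3)ε, so |6/s + 3/2| < ε.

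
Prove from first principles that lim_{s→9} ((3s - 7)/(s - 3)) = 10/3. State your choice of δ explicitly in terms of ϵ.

Let ϵ > 0 be given. We want δ > 0 with 0 < |s − 9| < δ ⇒ |(3s - 7)/(s - 3) − (10/3)| < ϵ.
Combining over a common denominator, (3s - 7)/(s - 3) − (10/3) = [(3s - 7)·6 − 20·(s - 3)] / [6·(s - 3)] = -2(s − 9) / (6(s - 3)).
So |(3s - 7)/(s - 3) − (10/3)| = 2|s − 9| / (6·|s − 3|).
Restrict δ ≤ 3. Then |s − 9| < 3 gives |s − 3| = |(s − 9) + 6| ≥ 6 − 3 = 3.
Hence |(3s - 7)/(s - 3) − (10/3)| < 2|s − 9|/(6·3) = (1/9)|s − 9|, which is < ϵ once |s − 9| < 9ϵ.
Take δ = min(3, 9ϵ). Then 0 < |s − 9| < δ forces both bounds, so |(3s - 7)/(s - 3) − (10/3)| < ϵ.

δ = min(3, 9ϵ)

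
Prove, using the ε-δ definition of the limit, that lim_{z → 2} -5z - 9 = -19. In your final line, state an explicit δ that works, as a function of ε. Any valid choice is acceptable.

Suppose ε > 0. We need δ > 0 so that 0 < |z − 2| < δ implies |(-5z - 9) + 19| < ε.
|(-5z - 9) + 19| = |-5z + 10| = 5|z − 2|.
Thus it suffices that |z − 2| < ε/5.
Take δ = ε/5. If 0 < |z − 2| < δ then |(-5z - 9) + 19| = 5|z − 2| < 5·(ε/5) = ε.

δ = ε/5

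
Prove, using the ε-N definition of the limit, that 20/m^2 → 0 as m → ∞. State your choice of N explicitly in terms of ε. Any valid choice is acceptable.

Let ε > 0 be given. For m ≥ 1, |20/m^2 − 0| = 20/m^2.
20/m^2 < ε ⇔ m^2 > 20/ε ⇔ m > (20/ε)^{1/2}.
Take N = (20/ε)^{1/2}. Then m > N implies 20/m^2 < ε.

N = (20/ε)^{1/2}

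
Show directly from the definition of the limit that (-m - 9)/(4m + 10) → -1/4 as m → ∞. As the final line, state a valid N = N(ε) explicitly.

Suppose ε > 0. For m ≥ 1, |(-m - 9)/(4m + 10) + 1/4| = |-26|/(4(4m + 10)) = 26/(4(4m + 10)).
Since 4m + 10 ≥ 4m for m ≥ 1, this is ≤ 26/(4·4m) = (13/8)/m.
So |(-m - 9)/(4m + 10) + 1/4| < ε whenever m > (13/8)/ε.
Take N = (13/8)/ε. If m > N then |(-m - 9)/(4m + 10) + 1/4| ≤ (13/8)/m < ε.

N = (13/8)/ε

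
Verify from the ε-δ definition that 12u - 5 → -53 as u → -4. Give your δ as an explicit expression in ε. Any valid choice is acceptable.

Fix ε > 0. We need δ > 0 so that 0 < |u + 4| < δ implies |(12u - 5) + 53| < ε.
Since (12u - 5) + 53 = 12(u + 4), we have |(12u - 5) + 53| = 12|u + 4|.
So 12|u + 4| < ε exactly when |u + 4| < ε/12.
Choosing δ = ε/12 gives |(12u - 5) + 53| = 12|u + 4| < ε whenever |u + 4| < δ.

δ = ε/12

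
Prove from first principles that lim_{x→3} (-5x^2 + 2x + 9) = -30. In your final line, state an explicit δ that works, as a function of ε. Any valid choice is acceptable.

Let ε > 0 be given. We want δ > 0 such that 0 < |x − 3| < δ implies |(-5x^2 + 2x + 9) + 30| < ε.
(-5x^2 + 2x + 9) + 30 = -5x^2 + 2x + 39 = (x − 3)(-5x - 13).
So |(-5x^2 + 2x + 9) + 30| = |x − 3|·|-5x - 13|.
Assume first that |x − 3| < 1, so |x| < 4. Then |-5x - 13| ≤ 5·4 + 13 = 33.
Hence |(-5x^2 + 2x + 9) + 30| ≤ 33|x − 3| < ε provided |x − 3| < ε/33.
Take δ = min(1, ε/33). Then 0 < |x − 3| < δ gives both |x − 3| < 1 and |x − 3| < ε/33, so |(-5x^2 + 2x + 9) + 30| < ε.

δ = min(1, ε/33)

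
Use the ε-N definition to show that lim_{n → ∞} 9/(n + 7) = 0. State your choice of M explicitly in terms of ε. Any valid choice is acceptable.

Let ε > 0 be given. For n ≥ 1, |9/(n + 7) − 0| = 9/(n + 7) ≤ 9/n.
We need 9/n < ε, i.e. n > 9/ε.
Take M = 9/ε. If n > M then |9/(n + 7)| ≤ 9/n < ε.

M = 9/ε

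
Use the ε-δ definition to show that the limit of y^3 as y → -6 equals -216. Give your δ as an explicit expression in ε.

Let ε > 0 be given. We seek δ > 0 with 0 < |y + 6| < δ ⇒ |y^3 + 216| < ε.
Factor: y^3 + 216 = (y + 6)(y^2 - 6y + 36), so |y^3 + 216| = |y + 6|·|y^2 - 6y + 36|.
Restrict δ ≤ 1. Then |y + 6| < 1 gives |y| < 7, so by the triangle inequality |y^2 - 6y + 36| ≤ 7^2 + 6·7 + 36 = 127.
Hence |y^3 + 216| ≤ 127|y + 6|, which is < ε once |y + 6| < ε/127.
Take δ = min(1, ε/127). If 0 < |y + 6| < δ then both bounds hold and |y^3 + 216| ≤ 127|y + 6| < 127·(ε/127) = ε.

δ = min(1, ε/127)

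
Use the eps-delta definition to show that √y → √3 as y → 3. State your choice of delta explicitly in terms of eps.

delta = min(3, √3·eps)

Fix eps > 0. We want delta > 0 such that 0 < |y − 3| < delta implies |√y − √3| < eps.
Multiplying by the conjugate, |√y − √3| = |y − 3|/(√y + √3).
Restrict delta ≤ 3 so that |y − 3| < 3 forces y > 0, and then √y + √3 > √3.
Hence |√y − √3| < |y − 3|/√3, which is < eps once |y − 3| < √3·eps.
Take delta = min(3, √3·eps). If 0 < |y − 3| < delta then y > 0 and |√y − √3| < |y − 3|/√3 < eps.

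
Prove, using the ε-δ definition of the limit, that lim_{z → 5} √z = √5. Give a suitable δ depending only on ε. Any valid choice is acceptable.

Let ε > 0. We want δ > 0 such that 0 < |z − 5| < δ implies |√z − √5| < ε.
Rationalise: √z − √5 = (z − 5)/(√z + √5), so |√z − √5| = |z − 5|/(√z + √5).
Restrict δ ≤ 5 so that |z − 5| < 5 forces z > 0, and then √z + √5 > √5.
Hence |√z − √5| < |z − 5|/√5, which is < ε once |z − 5| < √5·ε.
Take δ = min(5, √5·ε). If 0 < |z − 5| < δ then z > 0 and |√z − √5| < |z − 5|/√5 < ε.

δ = min(5, √5·ε)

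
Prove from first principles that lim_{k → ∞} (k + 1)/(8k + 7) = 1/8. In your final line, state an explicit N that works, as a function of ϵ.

Suppose ϵ > 0. For k ≥ 1, |(k + 1)/(8k + 7) − (1/8)| = |1|/(8(8k + 7)) = 1/(8(8k + 7)).
Since 8k + 7 ≥ 8k for k ≥ 1, this is ≤ 1/(8·8k) = (1/64)/k.
So |(k + 1)/(8k + 7) − (1/8)| < ϵ whenever k > (1/64)/ϵ.
Take N = (1/64)/ϵ. If k > N then |(k + 1)/(8k + 7) − (1/8)| ≤ (1/64)/k < ϵ.

N = (1/64)/ϵ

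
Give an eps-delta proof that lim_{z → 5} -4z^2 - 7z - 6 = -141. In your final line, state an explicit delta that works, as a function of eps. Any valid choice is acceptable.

delta = min(1, eps/51)

Suppose eps > 0. We want delta > 0 such that 0 < |z − 5| < delta implies |(-4z^2 - 7z - 6) + 141| < eps.
(-4z^2 - 7z - 6) + 141 = -4z^2 - 7z + 135 = (z − 5)(-4z - 27).
So |(-4z^2 - 7z - 6) + 141| = |z − 5|·|-4z - 27|.
Require delta ≤ 1. Then |z − 5| < 1 gives |z| < 6, and by the triangle inequality |-4z - 27| ≤ 4·6 + 27 = 51.
Hence |(-4z^2 - 7z - 6) + 141| ≤ 51|z − 5| < eps provided |z − 5| < eps/51.
Take delta = min(1, eps/51). Then 0 < |z − 5| < delta gives both |z − 5| < 1 and |z − 5| < eps/51, so |(-4z^2 - 7z - 6) + 141| < eps.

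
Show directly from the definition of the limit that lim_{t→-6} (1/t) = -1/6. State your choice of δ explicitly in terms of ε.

δ = min(3, 18ε)

Suppose ε > 0. We seek δ > 0 such that 0 < |t + 6| < δ implies |1/t + 1/6| < ε.
|1/t + 1/6| = |-6 − t|/(6·|t|) = |t + 6|/(6|t|).
Restrict δ ≤ 3. Then |t + 6| < 3 gives |t| > 3, so 6|t| > 18.
Then |1/t + 1/6| < |t + 6|/18, which is < ε when |t + 6| < 18ε.
Take δ = min(3, 18ε). Then 0 < |t + 6| < δ gives both |t + 6| < 3 and |t + 6| < 18ε, so |1/t + 1/6| < ε.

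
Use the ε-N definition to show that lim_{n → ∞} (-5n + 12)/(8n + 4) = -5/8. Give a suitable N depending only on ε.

Let ε > 0 be given. For n ≥ 1, |(-5n + 12)/(8n + 4) + 5/8| = |116|/(8(8n + 4)) = 116/(8(8n + 4)).
Since 8n + 4 ≥ 8n for n ≥ 1, this is ≤ 116/(8·8n) = (29/16)/n.
So |(-5n + 12)/(8n + 4) + 5/8| < ε whenever n > (29/16)/ε.
Take N = (29/16)/ε. If n > N then |(-5n + 12)/(8n + 4) + 5/8| ≤ (29/16)/n < ε.

N = (29/16)/ε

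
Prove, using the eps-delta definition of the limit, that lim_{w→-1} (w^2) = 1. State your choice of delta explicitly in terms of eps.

Suppose eps > 0. We seek delta > 0 with 0 < |w + 1| < delta ⇒ |w^2 − 1| < eps.
Factor: w^2 − 1 = (w + 1)(w - 1), so |w^2 − 1| = |w + 1|·|w - 1|.
Restrict delta ≤ 1. Then |w + 1| < 1 gives |w| < 2, so by the triangle inequality |w - 1| ≤ 2 + 1 = 3.
Hence |w^2 − 1| ≤ 3|w + 1|, which is < eps once |w + 1| < eps/3.
Take delta = min(1, eps/3). If 0 < |w + 1| < delta then both bounds hold and |w^2 − 1| ≤ 3|w + 1| < 3·(eps/3) = eps.

delta = min(1, eps/3)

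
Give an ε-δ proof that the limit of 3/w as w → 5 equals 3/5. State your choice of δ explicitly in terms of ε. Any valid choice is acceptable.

δ = min(5/2, (25/6)ε)

Let ε > 0 be given. We seek δ > 0 such that 0 < |w − 5| < δ implies |3/w − (3/5)| < ε.
|3/w − (3/5)| = 3·|5 − w|/(5·|w|) = 3|w − 5|/(5|w|).
Restrict δ ≤ 5/2. Then |w − 5| < 5/2 gives |w| > 5/2, so 5|w| > 25/2.
Then |3/w − (3/5)| < 3|w − 5|/(25/2), which is < ε when |w − 5| < (25/6)ε.
Take δ = min(5/2, (25/6)ε). Then 0 < |w − 5| < δ gives both |w − 5| < 5/2 and |w − 5| < (25/6)ε, so |3/w − (3/5)| < ε.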